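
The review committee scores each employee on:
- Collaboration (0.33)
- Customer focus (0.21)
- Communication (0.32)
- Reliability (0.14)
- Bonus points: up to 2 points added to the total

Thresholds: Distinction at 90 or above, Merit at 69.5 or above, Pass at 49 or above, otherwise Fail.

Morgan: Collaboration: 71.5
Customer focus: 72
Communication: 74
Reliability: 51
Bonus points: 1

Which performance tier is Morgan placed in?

Weighted total:
  Collaboration 71.5 × 0.33 = 23.595
  Customer focus 72 × 0.21 = 15.12
  Communication 74 × 0.32 = 23.68
  Reliability 51 × 0.14 = 7.14
Sum = 69.535
Bonus points: 69.535 + 1 = 70.535
70.535 is ≥ 69.5 and < 90 → Merit

Merit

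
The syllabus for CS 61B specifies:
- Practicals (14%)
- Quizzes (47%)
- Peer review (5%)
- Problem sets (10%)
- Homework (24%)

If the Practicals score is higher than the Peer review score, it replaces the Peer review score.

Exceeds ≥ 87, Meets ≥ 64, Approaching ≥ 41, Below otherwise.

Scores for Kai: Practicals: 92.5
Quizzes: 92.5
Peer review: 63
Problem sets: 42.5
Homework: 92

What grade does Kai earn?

Exceeds

Practicals (92.5) > Peer review (63), so Peer review counts as 92.5.
Weighted total:
  Practicals 92.5 × 0.14 = 12.95
  Quizzes 92.5 × 0.47 = 43.475
  Peer review 92.5 × 0.05 = 4.625
  Problem sets 42.5 × 0.1 = 4.25
  Homework 92 × 0.24 = 22.08
Sum = 87.38
87.38 ≥ 87 → Exceeds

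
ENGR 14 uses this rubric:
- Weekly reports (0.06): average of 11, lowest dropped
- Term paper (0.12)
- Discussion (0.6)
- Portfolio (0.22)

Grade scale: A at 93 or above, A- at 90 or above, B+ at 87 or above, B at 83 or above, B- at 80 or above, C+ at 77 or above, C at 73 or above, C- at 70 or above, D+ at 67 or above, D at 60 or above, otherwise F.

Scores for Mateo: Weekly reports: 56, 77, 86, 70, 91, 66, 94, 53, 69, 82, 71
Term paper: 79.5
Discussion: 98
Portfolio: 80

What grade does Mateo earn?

A-

Weekly reports: drop 53 → average of remaining 10 = 762/10 = 76.2
Weighted total:
  Weekly reports 76.2 × 0.06 = 4.572
  Term paper 79.5 × 0.12 = 9.54
  Discussion 98 × 0.6 = 58.8
  Portfolio 80 × 0.22 = 17.6
Sum = 90.512
90.512 is ≥ 90 and < 93 → A-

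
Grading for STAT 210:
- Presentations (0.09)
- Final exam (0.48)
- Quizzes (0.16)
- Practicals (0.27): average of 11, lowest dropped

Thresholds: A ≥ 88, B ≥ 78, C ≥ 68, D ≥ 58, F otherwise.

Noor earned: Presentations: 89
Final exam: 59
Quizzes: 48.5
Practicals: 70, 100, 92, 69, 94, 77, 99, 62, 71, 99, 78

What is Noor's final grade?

Practicals: drop 62 → average of remaining 10 = 849/10 = 84.9
Weighted total:
  Presentations 89 × 0.09 = 8.01
  Final exam 59 × 0.48 = 28.32
  Quizzes 48.5 × 0.16 = 7.76
  Practicals 84.9 × 0.27 = 22.923
Sum = 67.013
67.013 is ≥ 58 and < 68 → D

D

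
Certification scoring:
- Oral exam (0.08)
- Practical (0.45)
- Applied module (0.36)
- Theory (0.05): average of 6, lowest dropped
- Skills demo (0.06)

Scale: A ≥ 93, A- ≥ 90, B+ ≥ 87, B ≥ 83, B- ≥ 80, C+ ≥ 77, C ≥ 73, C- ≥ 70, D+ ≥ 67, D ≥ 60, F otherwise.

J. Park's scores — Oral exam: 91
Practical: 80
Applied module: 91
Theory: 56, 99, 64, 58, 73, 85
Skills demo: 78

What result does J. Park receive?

Theory: drop 56 → average of remaining 5 = 379/5 = 75.8
Weighted total:
  Oral exam 91 × 0.08 = 7.28
  Practical 80 × 0.45 = 36
  Applied module 91 × 0.36 = 32.76
  Theory 75.8 × 0.05 = 3.79
  Skills demo 78 × 0.06 = 4.68
Sum = 84.51
84.51 is ≥ 83 and < 87 → B

B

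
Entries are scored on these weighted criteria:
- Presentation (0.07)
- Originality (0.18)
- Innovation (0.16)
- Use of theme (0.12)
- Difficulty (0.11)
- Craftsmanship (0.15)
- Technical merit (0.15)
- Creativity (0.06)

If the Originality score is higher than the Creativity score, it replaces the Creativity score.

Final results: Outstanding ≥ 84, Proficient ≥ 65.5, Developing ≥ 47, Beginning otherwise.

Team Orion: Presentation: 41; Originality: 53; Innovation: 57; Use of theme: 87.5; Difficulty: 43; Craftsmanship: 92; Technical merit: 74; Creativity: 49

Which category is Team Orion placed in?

Originality (53) > Creativity (49), so Creativity counts as 53.
Weighted total:
  Presentation 41 × 0.07 = 2.87
  Originality 53 × 0.18 = 9.54
  Innovation 57 × 0.16 = 9.12
  Use of theme 87.5 × 0.12 = 10.5
  Difficulty 43 × 0.11 = 4.73
  Craftsmanship 92 × 0.15 = 13.8
  Technical merit 74 × 0.15 = 11.1
  Creativity 53 × 0.06 = 3.18
Sum = 64.84
64.84 is ≥ 47 and < 65.5 → Developing

Developing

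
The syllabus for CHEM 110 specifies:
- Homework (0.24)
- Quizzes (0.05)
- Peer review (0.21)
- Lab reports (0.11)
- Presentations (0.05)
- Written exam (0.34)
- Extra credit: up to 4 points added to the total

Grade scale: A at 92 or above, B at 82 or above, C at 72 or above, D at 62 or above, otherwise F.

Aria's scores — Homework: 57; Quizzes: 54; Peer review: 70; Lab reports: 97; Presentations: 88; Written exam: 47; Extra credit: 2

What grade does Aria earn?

Weighted total:
  Homework 57 × 0.24 = 13.68
  Quizzes 54 × 0.05 = 2.7
  Peer review 70 × 0.21 = 14.7
  Lab reports 97 × 0.11 = 10.67
  Presentations 88 × 0.05 = 4.4
  Written exam 47 × 0.34 = 15.98
Sum = 62.13
Extra credit: 62.13 + 2 = 64.13
64.13 is ≥ 62 and < 72 → D

D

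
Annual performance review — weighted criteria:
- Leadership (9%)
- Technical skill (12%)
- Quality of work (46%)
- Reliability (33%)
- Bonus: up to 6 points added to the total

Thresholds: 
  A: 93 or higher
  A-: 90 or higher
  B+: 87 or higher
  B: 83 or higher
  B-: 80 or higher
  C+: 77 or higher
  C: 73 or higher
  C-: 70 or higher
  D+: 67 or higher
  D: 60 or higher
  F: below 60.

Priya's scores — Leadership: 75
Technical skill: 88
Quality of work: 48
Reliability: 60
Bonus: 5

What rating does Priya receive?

Weighted total:
  Leadership 75 × 0.09 = 6.75
  Technical skill 88 × 0.12 = 10.56
  Quality of work 48 × 0.46 = 22.08
  Reliability 60 × 0.33 = 19.8
Sum = 59.19
Bonus: 59.19 + 5 = 64.19
64.19 is ≥ 60 and < 67 → D

D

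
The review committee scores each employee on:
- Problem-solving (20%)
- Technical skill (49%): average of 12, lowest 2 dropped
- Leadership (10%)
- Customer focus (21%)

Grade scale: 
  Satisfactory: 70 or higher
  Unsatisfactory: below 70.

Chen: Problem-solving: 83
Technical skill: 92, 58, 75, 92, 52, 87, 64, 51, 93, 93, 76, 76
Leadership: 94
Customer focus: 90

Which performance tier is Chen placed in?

Technical skill: drop 51, 52 → average of remaining 10 = 806/10 = 80.6
Weighted total:
  Problem-solving 83 × 0.2 = 16.6
  Technical skill 80.6 × 0.49 = 39.494
  Leadership 94 × 0.1 = 9.4
  Customer focus 90 × 0.21 = 18.9
Sum = 84.394
84.394 ≥ 70 → Satisfactory

Satisfactory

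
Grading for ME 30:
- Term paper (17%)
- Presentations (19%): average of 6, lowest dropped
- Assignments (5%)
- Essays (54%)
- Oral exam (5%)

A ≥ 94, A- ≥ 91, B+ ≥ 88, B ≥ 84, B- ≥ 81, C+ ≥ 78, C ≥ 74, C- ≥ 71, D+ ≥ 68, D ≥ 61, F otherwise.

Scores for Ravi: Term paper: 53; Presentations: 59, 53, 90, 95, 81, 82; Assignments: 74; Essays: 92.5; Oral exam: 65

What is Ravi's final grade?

Presentations: drop 53 → average of remaining 5 = 407/5 = 81.4
Weighted total:
  Term paper 53 × 0.17 = 9.01
  Presentations 81.4 × 0.19 = 15.466
  Assignments 74 × 0.05 = 3.7
  Essays 92.5 × 0.54 = 49.95
  Oral exam 65 × 0.05 = 3.25
Sum = 81.376
81.376 is ≥ 81 and < 84 → B-

B-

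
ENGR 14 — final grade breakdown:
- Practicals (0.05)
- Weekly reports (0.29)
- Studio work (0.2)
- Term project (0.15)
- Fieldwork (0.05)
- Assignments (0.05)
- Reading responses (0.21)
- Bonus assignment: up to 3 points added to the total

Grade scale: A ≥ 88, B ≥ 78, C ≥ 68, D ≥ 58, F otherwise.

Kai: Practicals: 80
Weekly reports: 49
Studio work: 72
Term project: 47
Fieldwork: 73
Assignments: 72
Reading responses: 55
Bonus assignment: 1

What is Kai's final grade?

Weighted total:
  Practicals 80 × 0.05 = 4
  Weekly reports 49 × 0.29 = 14.21
  Studio work 72 × 0.2 = 14.4
  Term project 47 × 0.15 = 7.05
  Fieldwork 73 × 0.05 = 3.65
  Assignments 72 × 0.05 = 3.6
  Reading responses 55 × 0.21 = 11.55
Sum = 58.46
Bonus assignment: 58.46 + 1 = 59.46
59.46 is ≥ 58 and < 68 → D

D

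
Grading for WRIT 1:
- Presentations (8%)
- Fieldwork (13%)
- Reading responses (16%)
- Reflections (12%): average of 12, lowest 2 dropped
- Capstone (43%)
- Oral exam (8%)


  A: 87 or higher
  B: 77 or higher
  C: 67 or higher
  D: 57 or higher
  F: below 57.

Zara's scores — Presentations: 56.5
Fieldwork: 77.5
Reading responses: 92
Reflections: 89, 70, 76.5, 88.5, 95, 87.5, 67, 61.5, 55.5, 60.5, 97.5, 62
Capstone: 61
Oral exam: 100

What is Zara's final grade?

Reflections: drop 55.5, 60.5 → average of remaining 10 = 794.5/10 = 79.45
Weighted total:
  Presentations 56.5 × 0.08 = 4.52
  Fieldwork 77.5 × 0.13 = 10.075
  Reading responses 92 × 0.16 = 14.72
  Reflections 79.45 × 0.12 = 9.534
  Capstone 61 × 0.43 = 26.23
  Oral exam 100 × 0.08 = 8
Sum = 73.079
73.079 is ≥ 67 and < 77 → C

C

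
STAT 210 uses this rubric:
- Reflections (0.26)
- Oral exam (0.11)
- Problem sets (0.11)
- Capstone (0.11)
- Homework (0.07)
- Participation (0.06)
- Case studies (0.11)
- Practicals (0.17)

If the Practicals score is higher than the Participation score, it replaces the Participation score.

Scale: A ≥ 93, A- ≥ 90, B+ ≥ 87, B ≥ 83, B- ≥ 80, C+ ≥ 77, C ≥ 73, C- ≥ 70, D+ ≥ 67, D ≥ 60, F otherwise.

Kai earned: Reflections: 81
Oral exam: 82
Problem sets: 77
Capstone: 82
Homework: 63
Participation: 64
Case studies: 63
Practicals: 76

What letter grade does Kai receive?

Practicals (76) > Participation (64), so Participation counts as 76.
Weighted total:
  Reflections 81 × 0.26 = 21.06
  Oral exam 82 × 0.11 = 9.02
  Problem sets 77 × 0.11 = 8.47
  Capstone 82 × 0.11 = 9.02
  Homework 63 × 0.07 = 4.41
  Participation 76 × 0.06 = 4.56
  Case studies 63 × 0.11 = 6.93
  Practicals 76 × 0.17 = 12.92
Sum = 76.39
76.39 is ≥ 73 and < 77 → C

C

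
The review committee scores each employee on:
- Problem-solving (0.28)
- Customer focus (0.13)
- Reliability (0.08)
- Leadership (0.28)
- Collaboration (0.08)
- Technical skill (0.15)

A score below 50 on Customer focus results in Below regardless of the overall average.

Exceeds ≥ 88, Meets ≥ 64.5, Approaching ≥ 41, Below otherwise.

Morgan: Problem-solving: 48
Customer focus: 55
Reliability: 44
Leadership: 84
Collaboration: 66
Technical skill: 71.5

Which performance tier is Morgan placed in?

Approaching

Customer focus score 55 ≥ 50: minimum met.
Weighted total:
  Problem-solving 48 × 0.28 = 13.44
  Customer focus 55 × 0.13 = 7.15
  Reliability 44 × 0.08 = 3.52
  Leadership 84 × 0.28 = 23.52
  Collaboration 66 × 0.08 = 5.28
  Technical skill 71.5 × 0.15 = 10.725
Sum = 63.635
63.635 is ≥ 41 and < 64.5 → Approaching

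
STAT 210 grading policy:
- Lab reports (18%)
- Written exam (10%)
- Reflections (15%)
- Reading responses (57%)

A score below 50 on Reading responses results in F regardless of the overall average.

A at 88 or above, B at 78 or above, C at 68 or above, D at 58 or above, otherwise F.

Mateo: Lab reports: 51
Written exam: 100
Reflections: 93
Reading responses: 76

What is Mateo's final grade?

C

Reading responses score 76 ≥ 50: minimum met.
Weighted total:
  Lab reports 51 × 0.18 = 9.18
  Written exam 100 × 0.1 = 10
  Reflections 93 × 0.15 = 13.95
  Reading responses 76 × 0.57 = 43.32
Sum = 76.45
76.45 is ≥ 68 and < 78 → C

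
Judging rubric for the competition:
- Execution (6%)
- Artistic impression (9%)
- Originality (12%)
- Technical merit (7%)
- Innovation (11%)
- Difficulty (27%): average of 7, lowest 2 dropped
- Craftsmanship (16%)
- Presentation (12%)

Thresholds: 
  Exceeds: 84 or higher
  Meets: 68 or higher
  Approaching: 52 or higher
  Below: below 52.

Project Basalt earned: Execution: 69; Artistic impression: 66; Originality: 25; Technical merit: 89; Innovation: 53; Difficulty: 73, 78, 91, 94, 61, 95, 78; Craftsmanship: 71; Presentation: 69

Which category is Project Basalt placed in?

Meets

Difficulty: drop 61, 73 → average of remaining 5 = 436/5 = 87.2
Weighted total:
  Execution 69 × 0.06 = 4.14
  Artistic impression 66 × 0.09 = 5.94
  Originality 25 × 0.12 = 3
  Technical merit 89 × 0.07 = 6.23
  Innovation 53 × 0.11 = 5.83
  Difficulty 87.2 × 0.27 = 23.544
  Craftsmanship 71 × 0.16 = 11.36
  Presentation 69 × 0.12 = 8.28
Sum = 68.324
68.324 is ≥ 68 and < 84 → Meets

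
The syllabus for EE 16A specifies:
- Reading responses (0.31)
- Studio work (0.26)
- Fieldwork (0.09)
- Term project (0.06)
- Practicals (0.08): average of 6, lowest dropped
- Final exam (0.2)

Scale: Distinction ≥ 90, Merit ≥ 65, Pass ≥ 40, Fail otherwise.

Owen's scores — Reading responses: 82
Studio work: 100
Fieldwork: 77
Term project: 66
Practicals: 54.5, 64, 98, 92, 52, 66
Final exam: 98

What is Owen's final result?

Practicals: drop 52 → average of remaining 5 = 374.5/5 = 74.9
Weighted total:
  Reading responses 82 × 0.31 = 25.42
  Studio work 100 × 0.26 = 26
  Fieldwork 77 × 0.09 = 6.93
  Term project 66 × 0.06 = 3.96
  Practicals 74.9 × 0.08 = 5.992
  Final exam 98 × 0.2 = 19.6
Sum = 87.902
87.902 is ≥ 65 and < 90 → Merit

Merit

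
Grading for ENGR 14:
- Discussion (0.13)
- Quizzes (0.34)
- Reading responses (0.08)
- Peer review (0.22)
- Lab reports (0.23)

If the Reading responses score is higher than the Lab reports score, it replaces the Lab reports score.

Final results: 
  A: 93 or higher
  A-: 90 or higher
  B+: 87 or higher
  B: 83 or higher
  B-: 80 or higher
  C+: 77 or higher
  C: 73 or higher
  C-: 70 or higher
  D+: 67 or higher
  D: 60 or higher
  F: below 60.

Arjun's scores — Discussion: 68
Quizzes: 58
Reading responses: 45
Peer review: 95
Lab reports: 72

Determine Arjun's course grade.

D+

Reading responses (45) ≤ Lab reports (72), so Lab reports stays at 72.
Weighted total:
  Discussion 68 × 0.13 = 8.84
  Quizzes 58 × 0.34 = 19.72
  Reading responses 45 × 0.08 = 3.6
  Peer review 95 × 0.22 = 20.9
  Lab reports 72 × 0.23 = 16.56
Sum = 69.62
69.62 is ≥ 67 and < 70 → D+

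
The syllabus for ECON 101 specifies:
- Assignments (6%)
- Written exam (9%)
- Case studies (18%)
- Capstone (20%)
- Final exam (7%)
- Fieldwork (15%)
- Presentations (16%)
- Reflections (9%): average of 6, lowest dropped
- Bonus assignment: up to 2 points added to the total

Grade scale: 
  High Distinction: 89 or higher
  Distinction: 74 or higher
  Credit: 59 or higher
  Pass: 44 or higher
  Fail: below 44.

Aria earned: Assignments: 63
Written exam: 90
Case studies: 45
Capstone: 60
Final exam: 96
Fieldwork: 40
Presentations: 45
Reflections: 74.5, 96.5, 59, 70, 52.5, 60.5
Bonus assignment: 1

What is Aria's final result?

Reflections: drop 52.5 → average of remaining 5 = 360.5/5 = 72.1
Weighted total:
  Assignments 63 × 0.06 = 3.78
  Written exam 90 × 0.09 = 8.1
  Case studies 45 × 0.18 = 8.1
  Capstone 60 × 0.2 = 12
  Final exam 96 × 0.07 = 6.72
  Fieldwork 40 × 0.15 = 6
  Presentations 45 × 0.16 = 7.2
  Reflections 72.1 × 0.09 = 6.489
Sum = 58.389
Bonus assignment: 58.389 + 1 = 59.389
59.389 is ≥ 59 and < 74 → Credit

Credit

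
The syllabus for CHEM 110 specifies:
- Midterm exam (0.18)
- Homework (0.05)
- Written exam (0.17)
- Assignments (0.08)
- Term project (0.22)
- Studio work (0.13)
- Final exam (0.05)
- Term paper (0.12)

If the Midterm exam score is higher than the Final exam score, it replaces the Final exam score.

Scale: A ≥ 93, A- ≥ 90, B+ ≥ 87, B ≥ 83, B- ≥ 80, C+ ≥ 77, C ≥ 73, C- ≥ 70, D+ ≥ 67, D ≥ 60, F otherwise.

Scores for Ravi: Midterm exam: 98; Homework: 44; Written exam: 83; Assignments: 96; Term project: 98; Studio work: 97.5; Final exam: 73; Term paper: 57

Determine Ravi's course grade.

Midterm exam (98) > Final exam (73), so Final exam counts as 98.
Weighted total:
  Midterm exam 98 × 0.18 = 17.64
  Homework 44 × 0.05 = 2.2
  Written exam 83 × 0.17 = 14.11
  Assignments 96 × 0.08 = 7.68
  Term project 98 × 0.22 = 21.56
  Studio work 97.5 × 0.13 = 12.675
  Final exam 98 × 0.05 = 4.9
  Term paper 57 × 0.12 = 6.84
Sum = 87.605
87.605 is ≥ 87 and < 90 → B+

B+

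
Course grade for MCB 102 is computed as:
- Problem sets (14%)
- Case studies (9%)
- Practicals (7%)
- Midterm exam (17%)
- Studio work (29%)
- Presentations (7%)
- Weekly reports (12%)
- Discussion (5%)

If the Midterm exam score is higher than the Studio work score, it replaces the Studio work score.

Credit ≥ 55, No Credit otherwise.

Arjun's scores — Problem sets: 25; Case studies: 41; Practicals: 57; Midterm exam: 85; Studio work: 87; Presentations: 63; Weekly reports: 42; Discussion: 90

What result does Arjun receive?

Credit

Midterm exam (85) ≤ Studio work (87), so Studio work stays at 87.
Weighted total:
  Problem sets 25 × 0.14 = 3.5
  Case studies 41 × 0.09 = 3.69
  Practicals 57 × 0.07 = 3.99
  Midterm exam 85 × 0.17 = 14.45
  Studio work 87 × 0.29 = 25.23
  Presentations 63 × 0.07 = 4.41
  Weekly reports 42 × 0.12 = 5.04
  Discussion 90 × 0.05 = 4.5
Sum = 64.81
64.81 ≥ 55 → Credit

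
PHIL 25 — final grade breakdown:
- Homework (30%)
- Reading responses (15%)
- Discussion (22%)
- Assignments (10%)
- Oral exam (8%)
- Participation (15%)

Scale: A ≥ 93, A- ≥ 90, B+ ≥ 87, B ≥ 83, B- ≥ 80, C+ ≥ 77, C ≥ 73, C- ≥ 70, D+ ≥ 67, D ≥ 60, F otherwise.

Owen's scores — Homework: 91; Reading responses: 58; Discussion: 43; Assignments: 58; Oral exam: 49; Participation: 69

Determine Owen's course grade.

Weighted total:
  Homework 91 × 0.3 = 27.3
  Reading responses 58 × 0.15 = 8.7
  Discussion 43 × 0.22 = 9.46
  Assignments 58 × 0.1 = 5.8
  Oral exam 49 × 0.08 = 3.92
  Participation 69 × 0.15 = 10.35
Sum = 65.53
65.53 is ≥ 60 and < 67 → D

D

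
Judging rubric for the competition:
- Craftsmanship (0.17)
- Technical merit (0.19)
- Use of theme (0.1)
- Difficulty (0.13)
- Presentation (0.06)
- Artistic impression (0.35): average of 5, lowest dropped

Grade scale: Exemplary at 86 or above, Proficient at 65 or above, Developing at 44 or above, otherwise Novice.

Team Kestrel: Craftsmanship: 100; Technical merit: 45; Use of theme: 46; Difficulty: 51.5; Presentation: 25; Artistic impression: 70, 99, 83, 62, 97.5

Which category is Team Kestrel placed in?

Proficient

Artistic impression: drop 62 → average of remaining 4 = 349.5/4 = 87.375
Weighted total:
  Craftsmanship 100 × 0.17 = 17
  Technical merit 45 × 0.19 = 8.55
  Use of theme 46 × 0.1 = 4.6
  Difficulty 51.5 × 0.13 = 6.695
  Presentation 25 × 0.06 = 1.5
  Artistic impression 87.375 × 0.35 = 30.58125
Sum = 68.92625
68.92625 is ≥ 65 and < 86 → Proficient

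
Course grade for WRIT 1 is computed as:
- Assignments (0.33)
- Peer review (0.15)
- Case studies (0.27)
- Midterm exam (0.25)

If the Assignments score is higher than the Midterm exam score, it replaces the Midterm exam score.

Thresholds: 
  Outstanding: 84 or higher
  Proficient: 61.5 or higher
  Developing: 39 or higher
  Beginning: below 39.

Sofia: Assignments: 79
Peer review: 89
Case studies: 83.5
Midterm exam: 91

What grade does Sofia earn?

Outstanding

Assignments (79) ≤ Midterm exam (91), so Midterm exam stays at 91.
Weighted total:
  Assignments 79 × 0.33 = 26.07
  Peer review 89 × 0.15 = 13.35
  Case studies 83.5 × 0.27 = 22.545
  Midterm exam 91 × 0.25 = 22.75
Sum = 84.715
84.715 ≥ 84 → Outstanding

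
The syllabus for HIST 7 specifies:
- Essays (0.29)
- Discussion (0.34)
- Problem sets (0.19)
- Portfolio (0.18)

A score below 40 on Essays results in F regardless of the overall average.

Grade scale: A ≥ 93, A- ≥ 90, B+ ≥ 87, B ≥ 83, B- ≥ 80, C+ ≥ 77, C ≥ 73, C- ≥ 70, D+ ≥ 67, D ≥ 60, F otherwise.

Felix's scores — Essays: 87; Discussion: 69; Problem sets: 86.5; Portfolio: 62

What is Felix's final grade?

C

Essays score 87 ≥ 40: minimum met.
Weighted total:
  Essays 87 × 0.29 = 25.23
  Discussion 69 × 0.34 = 23.46
  Problem sets 86.5 × 0.19 = 16.435
  Portfolio 62 × 0.18 = 11.16
Sum = 76.285
76.285 is ≥ 73 and < 77 → C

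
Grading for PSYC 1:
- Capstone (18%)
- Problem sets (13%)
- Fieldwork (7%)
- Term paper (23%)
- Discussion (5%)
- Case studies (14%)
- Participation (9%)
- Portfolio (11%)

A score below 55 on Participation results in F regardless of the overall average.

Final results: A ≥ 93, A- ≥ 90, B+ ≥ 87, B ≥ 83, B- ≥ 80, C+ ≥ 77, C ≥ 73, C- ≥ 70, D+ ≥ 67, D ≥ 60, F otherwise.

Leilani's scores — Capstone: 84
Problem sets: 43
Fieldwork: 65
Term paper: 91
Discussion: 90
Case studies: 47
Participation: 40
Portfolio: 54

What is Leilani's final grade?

F

Participation score 40 < 55: minimum not met.
Weighted total:
  Capstone 84 × 0.18 = 15.12
  Problem sets 43 × 0.13 = 5.59
  Fieldwork 65 × 0.07 = 4.55
  Term paper 91 × 0.23 = 20.93
  Discussion 90 × 0.05 = 4.5
  Case studies 47 × 0.14 = 6.58
  Participation 40 × 0.09 = 3.6
  Portfolio 54 × 0.11 = 5.94
Sum = 66.81
Because the Participation minimum was not met, the result is F.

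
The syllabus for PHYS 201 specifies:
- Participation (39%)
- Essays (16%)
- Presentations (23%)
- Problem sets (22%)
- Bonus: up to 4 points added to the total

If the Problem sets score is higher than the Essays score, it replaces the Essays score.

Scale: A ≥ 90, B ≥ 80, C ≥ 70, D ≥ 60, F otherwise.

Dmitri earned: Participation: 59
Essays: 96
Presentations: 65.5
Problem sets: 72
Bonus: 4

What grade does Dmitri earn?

Problem sets (72) ≤ Essays (96), so Essays stays at 96.
Weighted total:
  Participation 59 × 0.39 = 23.01
  Essays 96 × 0.16 = 15.36
  Presentations 65.5 × 0.23 = 15.065
  Problem sets 72 × 0.22 = 15.84
Sum = 69.275
Bonus: 69.275 + 4 = 73.275
73.275 is ≥ 70 and < 80 → C

C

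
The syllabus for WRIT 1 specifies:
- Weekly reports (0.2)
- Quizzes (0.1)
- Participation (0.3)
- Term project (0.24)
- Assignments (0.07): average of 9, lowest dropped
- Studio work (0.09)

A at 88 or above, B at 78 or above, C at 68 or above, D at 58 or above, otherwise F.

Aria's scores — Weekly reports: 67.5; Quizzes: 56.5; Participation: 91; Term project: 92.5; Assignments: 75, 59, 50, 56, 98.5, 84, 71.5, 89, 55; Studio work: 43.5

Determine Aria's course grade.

C

Assignments: drop 50 → average of remaining 8 = 588/8 = 73.5
Weighted total:
  Weekly reports 67.5 × 0.2 = 13.5
  Quizzes 56.5 × 0.1 = 5.65
  Participation 91 × 0.3 = 27.3
  Term project 92.5 × 0.24 = 22.2
  Assignments 73.5 × 0.07 = 5.145
  Studio work 43.5 × 0.09 = 3.915
Sum = 77.71
77.71 is ≥ 68 and < 78 → C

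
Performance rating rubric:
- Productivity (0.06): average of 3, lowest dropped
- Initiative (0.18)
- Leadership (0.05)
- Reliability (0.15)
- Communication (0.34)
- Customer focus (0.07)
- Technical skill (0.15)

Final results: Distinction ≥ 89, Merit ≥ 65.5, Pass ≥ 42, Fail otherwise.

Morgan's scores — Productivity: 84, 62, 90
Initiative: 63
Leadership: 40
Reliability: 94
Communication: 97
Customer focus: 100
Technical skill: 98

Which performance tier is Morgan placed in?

Merit

Productivity: drop 62 → average of remaining 2 = 174/2 = 87
Weighted total:
  Productivity 87 × 0.06 = 5.22
  Initiative 63 × 0.18 = 11.34
  Leadership 40 × 0.05 = 2
  Reliability 94 × 0.15 = 14.1
  Communication 97 × 0.34 = 32.98
  Customer focus 100 × 0.07 = 7
  Technical skill 98 × 0.15 = 14.7
Sum = 87.34
87.34 is ≥ 65.5 and < 89 → Merit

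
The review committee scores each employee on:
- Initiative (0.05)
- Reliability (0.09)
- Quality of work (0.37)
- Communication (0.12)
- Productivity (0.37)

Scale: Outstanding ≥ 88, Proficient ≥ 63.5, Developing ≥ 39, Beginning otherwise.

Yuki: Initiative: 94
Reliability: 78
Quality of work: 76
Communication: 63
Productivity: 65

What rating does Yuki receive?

Proficient

Weighted total:
  Initiative 94 × 0.05 = 4.7
  Reliability 78 × 0.09 = 7.02
  Quality of work 76 × 0.37 = 28.12
  Communication 63 × 0.12 = 7.56
  Productivity 65 × 0.37 = 24.05
Sum = 71.45
71.45 is ≥ 63.5 and < 88 → Proficient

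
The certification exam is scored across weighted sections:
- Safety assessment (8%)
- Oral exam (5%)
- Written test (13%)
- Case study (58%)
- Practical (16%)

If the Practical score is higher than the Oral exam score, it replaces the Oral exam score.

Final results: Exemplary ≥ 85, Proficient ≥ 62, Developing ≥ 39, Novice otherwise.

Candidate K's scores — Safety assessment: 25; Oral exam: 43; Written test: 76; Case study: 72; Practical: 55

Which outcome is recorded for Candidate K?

Proficient

Practical (55) > Oral exam (43), so Oral exam counts as 55.
Weighted total:
  Safety assessment 25 × 0.08 = 2
  Oral exam 55 × 0.05 = 2.75
  Written test 76 × 0.13 = 9.88
  Case study 72 × 0.58 = 41.76
  Practical 55 × 0.16 = 8.8
Sum = 65.19
65.19 is ≥ 62 and < 85 → Proficient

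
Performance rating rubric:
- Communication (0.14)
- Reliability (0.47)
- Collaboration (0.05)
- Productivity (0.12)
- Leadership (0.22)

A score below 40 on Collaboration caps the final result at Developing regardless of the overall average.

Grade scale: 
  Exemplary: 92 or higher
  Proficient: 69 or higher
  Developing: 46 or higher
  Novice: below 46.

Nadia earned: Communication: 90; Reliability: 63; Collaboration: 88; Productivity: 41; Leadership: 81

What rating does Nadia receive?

Collaboration score 88 ≥ 40: minimum met.
Weighted total:
  Communication 90 × 0.14 = 12.6
  Reliability 63 × 0.47 = 29.61
  Collaboration 88 × 0.05 = 4.4
  Productivity 41 × 0.12 = 4.92
  Leadership 81 × 0.22 = 17.82
Sum = 69.35
69.35 is ≥ 69 and < 92 → Proficient

Proficient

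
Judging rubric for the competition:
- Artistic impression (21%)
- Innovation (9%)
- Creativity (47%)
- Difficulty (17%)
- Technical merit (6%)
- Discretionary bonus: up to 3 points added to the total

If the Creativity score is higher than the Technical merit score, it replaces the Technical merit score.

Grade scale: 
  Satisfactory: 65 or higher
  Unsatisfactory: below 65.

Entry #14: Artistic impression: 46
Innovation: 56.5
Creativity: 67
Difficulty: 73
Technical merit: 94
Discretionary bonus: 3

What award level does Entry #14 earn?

Satisfactory

Creativity (67) ≤ Technical merit (94), so Technical merit stays at 94.
Weighted total:
  Artistic impression 46 × 0.21 = 9.66
  Innovation 56.5 × 0.09 = 5.085
  Creativity 67 × 0.47 = 31.49
  Difficulty 73 × 0.17 = 12.41
  Technical merit 94 × 0.06 = 5.64
Sum = 64.285
Discretionary bonus: 64.285 + 3 = 67.285
67.285 ≥ 65 → Satisfactory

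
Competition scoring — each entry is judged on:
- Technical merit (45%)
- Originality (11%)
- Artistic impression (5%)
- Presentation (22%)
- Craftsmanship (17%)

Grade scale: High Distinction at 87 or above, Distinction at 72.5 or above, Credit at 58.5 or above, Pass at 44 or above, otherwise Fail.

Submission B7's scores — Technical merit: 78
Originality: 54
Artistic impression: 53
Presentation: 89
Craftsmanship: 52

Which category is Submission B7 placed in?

Credit

Weighted total:
  Technical merit 78 × 0.45 = 35.1
  Originality 54 × 0.11 = 5.94
  Artistic impression 53 × 0.05 = 2.65
  Presentation 89 × 0.22 = 19.58
  Craftsmanship 52 × 0.17 = 8.84
Sum = 72.11
72.11 is ≥ 58.5 and < 72.5 → Credit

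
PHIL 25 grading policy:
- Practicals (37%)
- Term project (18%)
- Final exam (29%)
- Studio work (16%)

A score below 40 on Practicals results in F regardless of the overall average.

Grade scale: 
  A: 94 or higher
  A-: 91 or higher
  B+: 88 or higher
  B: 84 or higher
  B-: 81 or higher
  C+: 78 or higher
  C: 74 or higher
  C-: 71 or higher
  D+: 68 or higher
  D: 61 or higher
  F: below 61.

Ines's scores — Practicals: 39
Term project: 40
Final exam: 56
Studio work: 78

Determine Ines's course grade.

F

Practicals score 39 < 40: minimum not met.
Weighted total:
  Practicals 39 × 0.37 = 14.43
  Term project 40 × 0.18 = 7.2
  Final exam 56 × 0.29 = 16.24
  Studio work 78 × 0.16 = 12.48
Sum = 50.35
Because the Practicals minimum was not met, the result is F.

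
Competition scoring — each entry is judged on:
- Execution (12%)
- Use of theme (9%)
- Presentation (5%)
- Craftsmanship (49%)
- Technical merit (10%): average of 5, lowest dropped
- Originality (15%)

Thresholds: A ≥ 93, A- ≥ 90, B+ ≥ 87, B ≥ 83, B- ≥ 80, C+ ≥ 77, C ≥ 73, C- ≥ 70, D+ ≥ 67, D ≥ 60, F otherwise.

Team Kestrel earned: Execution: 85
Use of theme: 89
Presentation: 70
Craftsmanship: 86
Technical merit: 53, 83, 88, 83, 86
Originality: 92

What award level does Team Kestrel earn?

B

Technical merit: drop 53 → average of remaining 4 = 340/4 = 85
Weighted total:
  Execution 85 × 0.12 = 10.2
  Use of theme 89 × 0.09 = 8.01
  Presentation 70 × 0.05 = 3.5
  Craftsmanship 86 × 0.49 = 42.14
  Technical merit 85 × 0.1 = 8.5
  Originality 92 × 0.15 = 13.8
Sum = 86.15
86.15 is ≥ 83 and < 87 → B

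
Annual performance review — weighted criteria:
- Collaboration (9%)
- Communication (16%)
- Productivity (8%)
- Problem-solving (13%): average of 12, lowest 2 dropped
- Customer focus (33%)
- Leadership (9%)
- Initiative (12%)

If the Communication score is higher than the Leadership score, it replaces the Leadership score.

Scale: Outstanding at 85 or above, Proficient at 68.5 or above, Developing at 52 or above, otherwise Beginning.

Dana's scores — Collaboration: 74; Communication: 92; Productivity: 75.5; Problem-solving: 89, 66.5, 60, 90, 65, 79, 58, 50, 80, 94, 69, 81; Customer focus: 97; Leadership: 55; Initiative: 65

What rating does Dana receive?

Problem-solving: drop 50, 58 → average of remaining 10 = 773.5/10 = 77.35
Communication (92) > Leadership (55), so Leadership counts as 92.
Weighted total:
  Collaboration 74 × 0.09 = 6.66
  Communication 92 × 0.16 = 14.72
  Productivity 75.5 × 0.08 = 6.04
  Problem-solving 77.35 × 0.13 = 10.0555
  Customer focus 97 × 0.33 = 32.01
  Leadership 92 × 0.09 = 8.28
  Initiative 65 × 0.12 = 7.8
Sum = 85.5655
85.5655 ≥ 85 → Outstanding

Outstanding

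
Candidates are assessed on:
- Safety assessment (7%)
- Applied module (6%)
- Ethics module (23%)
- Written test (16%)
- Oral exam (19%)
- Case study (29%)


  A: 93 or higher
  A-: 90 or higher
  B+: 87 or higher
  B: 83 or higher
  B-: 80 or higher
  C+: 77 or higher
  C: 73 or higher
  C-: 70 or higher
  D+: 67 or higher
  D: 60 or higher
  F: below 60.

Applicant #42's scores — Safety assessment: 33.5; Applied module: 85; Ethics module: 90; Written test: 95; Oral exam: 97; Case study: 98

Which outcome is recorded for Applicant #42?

Weighted total:
  Safety assessment 33.5 × 0.07 = 2.345
  Applied module 85 × 0.06 = 5.1
  Ethics module 90 × 0.23 = 20.7
  Written test 95 × 0.16 = 15.2
  Oral exam 97 × 0.19 = 18.43
  Case study 98 × 0.29 = 28.42
Sum = 90.195
90.195 is ≥ 90 and < 93 → A-

A-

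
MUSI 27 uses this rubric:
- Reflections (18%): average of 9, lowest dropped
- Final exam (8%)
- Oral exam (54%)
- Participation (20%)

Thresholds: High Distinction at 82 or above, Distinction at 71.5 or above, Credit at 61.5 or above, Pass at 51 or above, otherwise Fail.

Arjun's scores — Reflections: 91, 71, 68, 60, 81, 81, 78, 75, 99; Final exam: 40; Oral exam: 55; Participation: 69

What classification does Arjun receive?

Reflections: drop 60 → average of remaining 8 = 644/8 = 80.5
Weighted total:
  Reflections 80.5 × 0.18 = 14.49
  Final exam 40 × 0.08 = 3.2
  Oral exam 55 × 0.54 = 29.7
  Participation 69 × 0.2 = 13.8
Sum = 61.19
61.19 is ≥ 51 and < 61.5 → Pass

Pass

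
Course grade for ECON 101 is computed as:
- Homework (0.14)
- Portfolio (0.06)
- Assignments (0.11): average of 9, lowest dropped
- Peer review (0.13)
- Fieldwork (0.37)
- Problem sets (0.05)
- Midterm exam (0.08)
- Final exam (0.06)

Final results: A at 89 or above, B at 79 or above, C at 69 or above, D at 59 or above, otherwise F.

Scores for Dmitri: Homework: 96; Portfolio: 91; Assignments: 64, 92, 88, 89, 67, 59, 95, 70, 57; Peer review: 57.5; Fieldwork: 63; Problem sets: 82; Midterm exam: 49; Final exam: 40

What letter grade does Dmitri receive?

Assignments: drop 57 → average of remaining 8 = 624/8 = 78
Weighted total:
  Homework 96 × 0.14 = 13.44
  Portfolio 91 × 0.06 = 5.46
  Assignments 78 × 0.11 = 8.58
  Peer review 57.5 × 0.13 = 7.475
  Fieldwork 63 × 0.37 = 23.31
  Problem sets 82 × 0.05 = 4.1
  Midterm exam 49 × 0.08 = 3.92
  Final exam 40 × 0.06 = 2.4
Sum = 68.685
68.685 is ≥ 59 and < 69 → D

D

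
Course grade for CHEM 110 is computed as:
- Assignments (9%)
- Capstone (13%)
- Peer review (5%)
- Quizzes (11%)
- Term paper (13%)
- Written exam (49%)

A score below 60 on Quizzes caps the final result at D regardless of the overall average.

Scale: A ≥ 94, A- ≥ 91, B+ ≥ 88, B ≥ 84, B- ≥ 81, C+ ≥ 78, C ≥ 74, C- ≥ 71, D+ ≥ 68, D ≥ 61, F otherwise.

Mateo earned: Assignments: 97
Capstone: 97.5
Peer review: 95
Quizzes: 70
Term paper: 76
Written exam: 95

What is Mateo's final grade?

Quizzes score 70 ≥ 60: minimum met.
Weighted total:
  Assignments 97 × 0.09 = 8.73
  Capstone 97.5 × 0.13 = 12.675
  Peer review 95 × 0.05 = 4.75
  Quizzes 70 × 0.11 = 7.7
  Term paper 76 × 0.13 = 9.88
  Written exam 95 × 0.49 = 46.55
Sum = 90.285
90.285 is ≥ 88 and < 91 → B+

B+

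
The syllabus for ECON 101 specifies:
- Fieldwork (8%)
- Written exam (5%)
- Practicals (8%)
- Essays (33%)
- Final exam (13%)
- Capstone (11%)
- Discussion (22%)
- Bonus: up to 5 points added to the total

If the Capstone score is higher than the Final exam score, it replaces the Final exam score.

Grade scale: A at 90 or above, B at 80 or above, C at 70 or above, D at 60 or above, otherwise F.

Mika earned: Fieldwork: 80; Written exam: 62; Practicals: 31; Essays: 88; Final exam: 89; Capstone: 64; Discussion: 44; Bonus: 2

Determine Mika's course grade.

C

Capstone (64) ≤ Final exam (89), so Final exam stays at 89.
Weighted total:
  Fieldwork 80 × 0.08 = 6.4
  Written exam 62 × 0.05 = 3.1
  Practicals 31 × 0.08 = 2.48
  Essays 88 × 0.33 = 29.04
  Final exam 89 × 0.13 = 11.57
  Capstone 64 × 0.11 = 7.04
  Discussion 44 × 0.22 = 9.68
Sum = 69.31
Bonus: 69.31 + 2 = 71.31
71.31 is ≥ 70 and < 80 → C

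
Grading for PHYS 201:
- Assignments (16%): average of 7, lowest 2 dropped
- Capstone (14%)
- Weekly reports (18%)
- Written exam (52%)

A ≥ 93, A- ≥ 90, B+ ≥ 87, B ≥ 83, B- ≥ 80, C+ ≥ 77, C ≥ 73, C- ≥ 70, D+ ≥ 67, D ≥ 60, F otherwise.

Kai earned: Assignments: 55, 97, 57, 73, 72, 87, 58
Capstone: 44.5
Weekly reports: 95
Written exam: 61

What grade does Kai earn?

D+

Assignments: drop 55, 57 → average of remaining 5 = 387/5 = 77.4
Weighted total:
  Assignments 77.4 × 0.16 = 12.384
  Capstone 44.5 × 0.14 = 6.23
  Weekly reports 95 × 0.18 = 17.1
  Written exam 61 × 0.52 = 31.72
Sum = 67.434
67.434 is ≥ 67 and < 70 → D+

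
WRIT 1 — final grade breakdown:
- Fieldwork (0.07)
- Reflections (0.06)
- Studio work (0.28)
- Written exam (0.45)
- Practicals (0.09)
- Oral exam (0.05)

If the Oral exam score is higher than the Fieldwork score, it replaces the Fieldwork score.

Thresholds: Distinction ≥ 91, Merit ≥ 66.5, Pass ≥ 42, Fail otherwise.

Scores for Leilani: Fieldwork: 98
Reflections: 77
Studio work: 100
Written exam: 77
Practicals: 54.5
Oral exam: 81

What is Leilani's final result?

Oral exam (81) ≤ Fieldwork (98), so Fieldwork stays at 98.
Weighted total:
  Fieldwork 98 × 0.07 = 6.86
  Reflections 77 × 0.06 = 4.62
  Studio work 100 × 0.28 = 28
  Written exam 77 × 0.45 = 34.65
  Practicals 54.5 × 0.09 = 4.905
  Oral exam 81 × 0.05 = 4.05
Sum = 83.085
83.085 is ≥ 66.5 and < 91 → Merit

Merit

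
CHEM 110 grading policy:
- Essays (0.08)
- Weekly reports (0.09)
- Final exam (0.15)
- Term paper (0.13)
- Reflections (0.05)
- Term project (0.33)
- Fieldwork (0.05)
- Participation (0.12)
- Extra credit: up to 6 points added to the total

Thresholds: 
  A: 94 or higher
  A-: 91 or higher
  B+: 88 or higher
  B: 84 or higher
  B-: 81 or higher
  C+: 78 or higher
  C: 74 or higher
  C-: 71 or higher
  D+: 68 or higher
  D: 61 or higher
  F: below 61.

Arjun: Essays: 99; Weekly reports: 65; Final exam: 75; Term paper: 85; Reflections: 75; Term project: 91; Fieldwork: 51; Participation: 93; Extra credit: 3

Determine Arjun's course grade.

Weighted total:
  Essays 99 × 0.08 = 7.92
  Weekly reports 65 × 0.09 = 5.85
  Final exam 75 × 0.15 = 11.25
  Term paper 85 × 0.13 = 11.05
  Reflections 75 × 0.05 = 3.75
  Term project 91 × 0.33 = 30.03
  Fieldwork 51 × 0.05 = 2.55
  Participation 93 × 0.12 = 11.16
Sum = 83.56
Extra credit: 83.56 + 3 = 86.56
86.56 is ≥ 84 and < 88 → B

B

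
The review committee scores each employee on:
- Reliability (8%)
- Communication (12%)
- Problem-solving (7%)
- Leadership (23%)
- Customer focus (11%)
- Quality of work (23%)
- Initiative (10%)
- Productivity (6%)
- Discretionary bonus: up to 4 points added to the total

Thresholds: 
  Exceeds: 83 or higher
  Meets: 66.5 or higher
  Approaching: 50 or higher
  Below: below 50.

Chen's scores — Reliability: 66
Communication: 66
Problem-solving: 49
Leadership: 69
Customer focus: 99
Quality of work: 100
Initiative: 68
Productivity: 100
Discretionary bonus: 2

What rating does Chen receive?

Meets

Weighted total:
  Reliability 66 × 0.08 = 5.28
  Communication 66 × 0.12 = 7.92
  Problem-solving 49 × 0.07 = 3.43
  Leadership 69 × 0.23 = 15.87
  Customer focus 99 × 0.11 = 10.89
  Quality of work 100 × 0.23 = 23
  Initiative 68 × 0.1 = 6.8
  Productivity 100 × 0.06 = 6
Sum = 79.19
Discretionary bonus: 79.19 + 2 = 81.19
81.19 is ≥ 66.5 and < 83 → Meets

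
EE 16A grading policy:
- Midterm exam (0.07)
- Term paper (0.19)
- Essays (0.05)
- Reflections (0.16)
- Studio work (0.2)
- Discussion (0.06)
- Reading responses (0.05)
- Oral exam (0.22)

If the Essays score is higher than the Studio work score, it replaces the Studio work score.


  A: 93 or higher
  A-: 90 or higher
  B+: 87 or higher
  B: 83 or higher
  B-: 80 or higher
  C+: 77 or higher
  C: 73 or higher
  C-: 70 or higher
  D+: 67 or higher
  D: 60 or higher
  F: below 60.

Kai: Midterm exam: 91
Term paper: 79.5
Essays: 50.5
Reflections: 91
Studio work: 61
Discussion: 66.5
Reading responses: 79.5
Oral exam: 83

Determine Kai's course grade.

C

Essays (50.5) ≤ Studio work (61), so Studio work stays at 61.
Weighted total:
  Midterm exam 91 × 0.07 = 6.37
  Term paper 79.5 × 0.19 = 15.105
  Essays 50.5 × 0.05 = 2.525
  Reflections 91 × 0.16 = 14.56
  Studio work 61 × 0.2 = 12.2
  Discussion 66.5 × 0.06 = 3.99
  Reading responses 79.5 × 0.05 = 3.975
  Oral exam 83 × 0.22 = 18.26
Sum = 76.985
76.985 is ≥ 73 and < 77 → C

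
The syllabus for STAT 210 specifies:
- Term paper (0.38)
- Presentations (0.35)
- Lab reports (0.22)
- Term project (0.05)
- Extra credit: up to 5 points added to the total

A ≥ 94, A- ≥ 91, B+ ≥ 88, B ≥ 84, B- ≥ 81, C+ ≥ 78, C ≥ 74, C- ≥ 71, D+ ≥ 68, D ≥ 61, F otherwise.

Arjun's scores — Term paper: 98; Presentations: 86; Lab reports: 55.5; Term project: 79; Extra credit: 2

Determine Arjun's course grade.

Weighted total:
  Term paper 98 × 0.38 = 37.24
  Presentations 86 × 0.35 = 30.1
  Lab reports 55.5 × 0.22 = 12.21
  Term project 79 × 0.05 = 3.95
Sum = 83.5
Extra credit: 83.5 + 2 = 85.5
85.5 is ≥ 84 and < 88 → B

B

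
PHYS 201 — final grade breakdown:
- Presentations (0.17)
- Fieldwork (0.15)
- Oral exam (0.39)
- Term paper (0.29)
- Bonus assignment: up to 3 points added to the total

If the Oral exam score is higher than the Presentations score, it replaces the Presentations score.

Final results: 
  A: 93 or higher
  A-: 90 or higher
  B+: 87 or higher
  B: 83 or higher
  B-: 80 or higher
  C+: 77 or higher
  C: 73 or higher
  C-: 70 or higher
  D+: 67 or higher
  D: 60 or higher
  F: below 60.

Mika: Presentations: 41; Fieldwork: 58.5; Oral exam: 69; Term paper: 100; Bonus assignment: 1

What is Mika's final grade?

C+

Oral exam (69) > Presentations (41), so Presentations counts as 69.
Weighted total:
  Presentations 69 × 0.17 = 11.73
  Fieldwork 58.5 × 0.15 = 8.775
  Oral exam 69 × 0.39 = 26.91
  Term paper 100 × 0.29 = 29
Sum = 76.415
Bonus assignment: 76.415 + 1 = 77.415
77.415 is ≥ 77 and < 80 → C+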